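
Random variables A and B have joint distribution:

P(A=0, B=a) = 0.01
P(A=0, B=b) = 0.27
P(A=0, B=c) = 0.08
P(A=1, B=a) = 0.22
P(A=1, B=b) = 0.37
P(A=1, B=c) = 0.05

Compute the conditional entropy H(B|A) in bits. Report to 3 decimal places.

1.153 bits

Chain rule: H(B|A) = H(A,B) − H(A).
Marginals: p(A) = (0.3600, 0.6400), p(B) = (0.2300, 0.6400, 0.1300).
H(A,B) = 2.0954 bits; H(A) = 0.9427 bits.
H(B|A) = 2.0954 − 0.9427 = 1.153 bits.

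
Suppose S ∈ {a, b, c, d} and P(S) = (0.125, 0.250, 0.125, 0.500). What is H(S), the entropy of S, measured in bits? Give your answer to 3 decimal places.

H(S) = −Σ p·log₂ p.
  −(0.125)·log₂(0.125) = 0.3750
  −(0.250)·log₂(0.250) = 0.5000
  −(0.125)·log₂(0.125) = 0.3750
  −(0.500)·log₂(0.500) = 0.5000
Sum: 0.3750 + 0.5000 + 0.3750 + 0.5000 = 1.750 bits.

1.750 bits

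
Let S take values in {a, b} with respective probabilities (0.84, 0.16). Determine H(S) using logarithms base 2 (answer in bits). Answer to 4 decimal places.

H(S) = −Σ p·log₂ p.
  −(0.84)·log₂(0.84) = 0.21129
  −(0.16)·log₂(0.16) = 0.42302
Sum: 0.21129 + 0.42302 = 0.6343 bits.

0.6343 bits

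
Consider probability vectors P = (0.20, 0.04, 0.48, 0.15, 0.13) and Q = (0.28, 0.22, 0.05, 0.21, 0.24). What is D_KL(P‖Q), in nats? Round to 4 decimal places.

D(P‖Q) = Σ p·ln(p/q).
  0.20·ln(0.20/0.28) = -0.06729
  0.04·ln(0.04/0.22) = -0.06819
  0.48·ln(0.48/0.05) = 1.08565
  0.15·ln(0.15/0.21) = -0.05047
  0.13·ln(0.13/0.24) = -0.07970
D(P‖Q) = 0.8200 nats.

0.8200 nats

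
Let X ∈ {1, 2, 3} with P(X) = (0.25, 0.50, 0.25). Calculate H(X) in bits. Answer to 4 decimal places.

1.5000 bits

H(X) = −Σ p·log₂ p.
  −(0.25)·log₂(0.25) = 0.50000
  −(0.50)·log₂(0.50) = 0.50000
  −(0.25)·log₂(0.25) = 0.50000
Sum: 0.50000 + 0.50000 + 0.50000 = 1.5000 bits.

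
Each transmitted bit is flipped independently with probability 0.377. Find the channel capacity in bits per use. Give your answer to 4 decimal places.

Binary symmetric channel: C = 1 − h₂(ε) where h₂ is the binary entropy function.
h₂(0.377) = −0.377·log₂0.377 − 0.623·log₂0.623 = 0.9559.
C = 1 − 0.9559 = 0.0441 bits per channel use.

0.0441 bits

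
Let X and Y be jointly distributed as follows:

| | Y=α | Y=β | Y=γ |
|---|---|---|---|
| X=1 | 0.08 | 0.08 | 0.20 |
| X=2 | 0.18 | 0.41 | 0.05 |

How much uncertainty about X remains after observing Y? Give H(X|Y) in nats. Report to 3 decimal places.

0.504 nats

Marginals: p(X) = (0.3600, 0.6400), p(Y) = (0.2600, 0.4900, 0.2500).
H(X|Y) = Σ p(Y) · H(X|Y=·).
  Y=α: p=0.2600, H(X|Y=α) = 0.6172
  Y=β: p=0.4900, H(X|Y=β) = 0.4450
  Y=γ: p=0.2500, H(X|Y=γ) = 0.5004
Weighted sum = 0.504 nats.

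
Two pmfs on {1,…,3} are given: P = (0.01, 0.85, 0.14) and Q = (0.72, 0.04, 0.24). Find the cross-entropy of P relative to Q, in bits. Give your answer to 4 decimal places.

H(P,Q) = −Σ p·log₂ q.
  −0.01·log₂(0.72) = 0.00474
  −0.85·log₂(0.04) = 3.94728
  −0.14·log₂(0.24) = 0.28825
H(P,Q) = 4.2403 bits.

4.2403 bits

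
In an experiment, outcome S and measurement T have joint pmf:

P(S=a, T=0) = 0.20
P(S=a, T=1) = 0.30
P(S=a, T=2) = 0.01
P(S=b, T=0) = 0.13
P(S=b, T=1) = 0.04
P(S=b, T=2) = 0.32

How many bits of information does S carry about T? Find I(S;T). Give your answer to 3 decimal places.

Marginals: p(S) = (0.5100, 0.4900), p(T) = (0.3300, 0.3400, 0.3300).
I(S;T) = H(S) + H(T) − H(S,T).
H(S) = 0.9997, H(T) = 1.5848, H(S,T) = 2.1463.
I(S;T) = 0.9997 + 1.5848 − 2.1463 = 0.438 bits.

0.438 bits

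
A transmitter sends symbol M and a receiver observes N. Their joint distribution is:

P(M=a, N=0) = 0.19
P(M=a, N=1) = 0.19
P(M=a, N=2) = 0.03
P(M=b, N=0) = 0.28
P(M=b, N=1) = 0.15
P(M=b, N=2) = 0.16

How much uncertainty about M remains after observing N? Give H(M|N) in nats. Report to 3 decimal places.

0.633 nats

Marginals: p(M) = (0.4100, 0.5900), p(N) = (0.4700, 0.3400, 0.1900).
H(M|N) = Σ p(N) · H(M|N=·).
  N=0: p=0.4700, H(M|N=0) = 0.6747
  N=1: p=0.3400, H(M|N=1) = 0.6862
  N=2: p=0.1900, H(M|N=2) = 0.4362
Weighted sum = 0.633 nats.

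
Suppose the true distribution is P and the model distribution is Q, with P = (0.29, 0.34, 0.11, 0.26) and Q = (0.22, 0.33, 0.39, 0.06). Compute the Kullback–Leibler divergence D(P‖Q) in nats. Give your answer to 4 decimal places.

D(P‖Q) = Σ p·ln(p/q).
  0.29·ln(0.29/0.22) = 0.08011
  0.34·ln(0.34/0.33) = 0.01015
  0.11·ln(0.11/0.39) = -0.13922
  0.26·ln(0.26/0.06) = 0.38125
D(P‖Q) = 0.3323 nats.

0.3323 nats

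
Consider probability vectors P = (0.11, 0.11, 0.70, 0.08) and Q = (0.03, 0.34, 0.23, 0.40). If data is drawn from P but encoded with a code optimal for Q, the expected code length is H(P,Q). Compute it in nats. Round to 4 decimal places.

1.6065 nats

H(P,Q) = −Σ p·ln q.
  −0.11·ln(0.03) = 0.38572
  −0.11·ln(0.34) = 0.11867
  −0.70·ln(0.23) = 1.02877
  −0.08·ln(0.40) = 0.07330
H(P,Q) = 1.6065 nats.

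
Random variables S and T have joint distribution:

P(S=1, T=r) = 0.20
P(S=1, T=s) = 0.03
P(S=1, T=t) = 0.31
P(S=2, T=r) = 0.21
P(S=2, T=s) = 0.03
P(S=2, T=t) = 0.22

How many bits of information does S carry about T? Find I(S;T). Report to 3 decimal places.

Marginals: p(S) = (0.5400, 0.4600), p(T) = (0.4100, 0.0600, 0.5300).
I(S;T) = H(S) + H(T) − H(S,T).
H(S) = 0.9954, H(T) = 1.2564, H(S,T) = 2.2451.
I(S;T) = 0.9954 + 1.2564 − 2.2451 = 0.007 bits.

0.007 bits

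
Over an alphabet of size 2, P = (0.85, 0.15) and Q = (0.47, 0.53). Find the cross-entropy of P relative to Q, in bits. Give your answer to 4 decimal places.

H(P,Q) = −Σ p·log₂ q.
  −0.85·log₂(0.47) = 0.92588
  −0.15·log₂(0.53) = 0.13739
H(P,Q) = 1.0633 bits.

1.0633 bits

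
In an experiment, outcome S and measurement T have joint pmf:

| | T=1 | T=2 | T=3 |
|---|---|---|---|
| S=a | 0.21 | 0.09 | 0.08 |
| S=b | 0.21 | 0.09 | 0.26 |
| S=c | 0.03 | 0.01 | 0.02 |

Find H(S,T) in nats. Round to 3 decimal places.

1.871 nats

H(S,T) = −Σ p(x,y)·ln p(x,y) over all 9 cells.
  cell (a,1): −0.21·ln0.21 = 0.3277
  cell (a,2): −0.09·ln0.09 = 0.2167
  cell (a,3): −0.08·ln0.08 = 0.2021
  cell (b,1): −0.21·ln0.21 = 0.3277
  cell (b,2): −0.09·ln0.09 = 0.2167
  cell (b,3): −0.26·ln0.26 = 0.3502
  cell (c,1): −0.03·ln0.03 = 0.1052
  cell (c,2): −0.01·ln0.01 = 0.0461
  cell (c,3): −0.02·ln0.02 = 0.0782
Sum = 1.871 nats.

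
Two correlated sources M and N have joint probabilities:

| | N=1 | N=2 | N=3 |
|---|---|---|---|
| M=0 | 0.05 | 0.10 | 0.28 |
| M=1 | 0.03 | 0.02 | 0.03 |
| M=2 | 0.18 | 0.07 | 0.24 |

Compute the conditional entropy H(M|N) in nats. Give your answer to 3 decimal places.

0.868 nats

Marginals: p(M) = (0.4300, 0.0800, 0.4900), p(N) = (0.2600, 0.1900, 0.5500).
H(M|N) = Σ p(N) · H(M|N=·).
  N=1: p=0.2600, H(M|N=1) = 0.8208
  N=2: p=0.1900, H(M|N=2) = 0.9427
  N=3: p=0.5500, H(M|N=3) = 0.8642
Weighted sum = 0.868 nats.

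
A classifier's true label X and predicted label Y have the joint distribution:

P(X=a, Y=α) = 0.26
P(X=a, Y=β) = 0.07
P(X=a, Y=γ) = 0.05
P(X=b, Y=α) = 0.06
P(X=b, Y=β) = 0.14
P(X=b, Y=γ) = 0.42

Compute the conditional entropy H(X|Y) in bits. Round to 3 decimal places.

0.645 bits

Chain rule: H(X|Y) = H(X,Y) − H(Y).
Marginals: p(X) = (0.3800, 0.6200), p(Y) = (0.3200, 0.2100, 0.4700).
H(X,Y) = 2.1562 bits; H(Y) = 1.5108 bits.
H(X|Y) = 2.1562 − 1.5108 = 0.645 bits.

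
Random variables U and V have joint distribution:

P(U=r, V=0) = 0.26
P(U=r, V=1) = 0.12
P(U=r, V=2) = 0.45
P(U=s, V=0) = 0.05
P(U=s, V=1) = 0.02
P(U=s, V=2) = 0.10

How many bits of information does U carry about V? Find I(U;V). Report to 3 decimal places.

0.001 bits

Marginals: p(U) = (0.8300, 0.1700), p(V) = (0.3100, 0.1400, 0.5500).
I(U;V) = Σ p(x,y)·log₂[p(x,y)/(p(x)p(y))].
  (r,0): 0.26·log₂(1.0105) = 0.0039
  (r,1): 0.12·log₂(1.0327) = 0.0056
  (r,2): 0.45·log₂(0.9858) = -0.0093
  (s,0): 0.05·log₂(0.9488) = -0.0038
  (s,1): 0.02·log₂(0.8403) = -0.0050
  (s,2): 0.10·log₂(1.0695) = 0.0097
Sum = 0.001 bits.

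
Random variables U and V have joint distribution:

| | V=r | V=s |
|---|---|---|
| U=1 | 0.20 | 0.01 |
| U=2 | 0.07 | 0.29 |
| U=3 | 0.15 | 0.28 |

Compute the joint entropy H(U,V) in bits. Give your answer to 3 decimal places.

H(U,V) = −Σ p(x,y)·log₂ p(x,y) over all 6 cells.
  cell (1,r): −0.20·log₂0.20 = 0.4644
  cell (1,s): −0.01·log₂0.01 = 0.0664
  cell (2,r): −0.07·log₂0.07 = 0.2686
  cell (2,s): −0.29·log₂0.29 = 0.5179
  cell (3,r): −0.15·log₂0.15 = 0.4105
  cell (3,s): −0.28·log₂0.28 = 0.5142
Sum = 2.242 bits.

2.242 bits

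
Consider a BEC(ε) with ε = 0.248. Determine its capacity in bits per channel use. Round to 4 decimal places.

0.7520 bits

Binary erasure channel: capacity C = 1 − ε.
C = 1 − 0.248 = 0.7520 bits per channel use.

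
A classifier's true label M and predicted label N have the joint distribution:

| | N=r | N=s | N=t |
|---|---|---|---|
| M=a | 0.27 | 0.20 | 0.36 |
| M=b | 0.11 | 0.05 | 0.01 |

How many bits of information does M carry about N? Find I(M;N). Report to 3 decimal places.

Marginals: p(M) = (0.8300, 0.1700), p(N) = (0.3800, 0.2500, 0.3700).
I(M;N) = Σ p(x,y)·log₂[p(x,y)/(p(x)p(y))].
  (a,r): 0.27·log₂(0.8561) = -0.0605
  (a,s): 0.20·log₂(0.9639) = -0.0106
  (a,t): 0.36·log₂(1.1723) = 0.0825
  (b,r): 0.11·log₂(1.7028) = 0.0845
  (b,s): 0.05·log₂(1.1765) = 0.0117
  (b,t): 0.01·log₂(0.1590) = -0.0265
Sum = 0.081 bits.

0.081 bits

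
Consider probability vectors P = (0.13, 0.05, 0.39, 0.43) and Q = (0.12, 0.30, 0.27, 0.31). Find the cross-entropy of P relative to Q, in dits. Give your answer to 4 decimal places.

0.5863 dits

H(P,Q) = −Σ p·log₁₀ q.
  −0.13·log₁₀(0.12) = 0.11971
  −0.05·log₁₀(0.30) = 0.02614
  −0.39·log₁₀(0.27) = 0.22177
  −0.43·log₁₀(0.31) = 0.21871
H(P,Q) = 0.5863 dits.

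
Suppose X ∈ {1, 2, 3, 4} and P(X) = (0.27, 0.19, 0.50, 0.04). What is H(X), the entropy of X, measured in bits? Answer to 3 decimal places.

1.651 bits

H(X) = −Σ p·log₂ p.
  −(0.27)·log₂(0.27) = 0.5100
  −(0.19)·log₂(0.19) = 0.4552
  −(0.50)·log₂(0.50) = 0.5000
  −(0.04)·log₂(0.04) = 0.1858
Sum: 0.5100 + 0.4552 + 0.5000 + 0.1858 = 1.651 bits.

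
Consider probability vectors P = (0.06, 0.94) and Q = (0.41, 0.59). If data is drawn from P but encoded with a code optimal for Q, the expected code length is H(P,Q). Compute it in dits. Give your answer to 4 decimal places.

0.2386 dits

H(P,Q) = −Σ p·log₁₀ q.
  −0.06·log₁₀(0.41) = 0.02323
  −0.94·log₁₀(0.59) = 0.21540
H(P,Q) = 0.2386 dits.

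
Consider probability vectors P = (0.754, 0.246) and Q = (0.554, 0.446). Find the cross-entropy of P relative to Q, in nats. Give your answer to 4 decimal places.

0.6439 nats

H(P,Q) = −Σ p·ln q.
  −0.754·ln(0.554) = 0.44531
  −0.246·ln(0.446) = 0.19863
H(P,Q) = 0.6439 nats.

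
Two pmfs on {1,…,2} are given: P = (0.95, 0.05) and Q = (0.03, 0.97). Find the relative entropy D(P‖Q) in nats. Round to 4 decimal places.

D(P‖Q) = Σ p·ln(p/q).
  0.95·ln(0.95/0.03) = 3.28250
  0.05·ln(0.05/0.97) = -0.14826
D(P‖Q) = 3.1342 nats.

3.1342 nats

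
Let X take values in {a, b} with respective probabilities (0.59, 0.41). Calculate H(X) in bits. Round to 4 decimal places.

H(X) = −Σ p·log₂ p.
  −(0.59)·log₂(0.59) = 0.44912
  −(0.41)·log₂(0.41) = 0.52738
Sum: 0.44912 + 0.52738 = 0.9765 bits.

0.9765 bits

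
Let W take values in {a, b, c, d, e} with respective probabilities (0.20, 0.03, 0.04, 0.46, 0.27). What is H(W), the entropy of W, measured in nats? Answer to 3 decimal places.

1.267 nats

H(W) = −Σ p·ln p.
  −(0.20)·ln(0.20) = 0.3219
  −(0.03)·ln(0.03) = 0.1052
  −(0.04)·ln(0.04) = 0.1288
  −(0.46)·ln(0.46) = 0.3572
  −(0.27)·ln(0.27) = 0.3535
Sum: 0.3219 + 0.1052 + 0.1288 + 0.3572 + 0.3535 = 1.267 nats.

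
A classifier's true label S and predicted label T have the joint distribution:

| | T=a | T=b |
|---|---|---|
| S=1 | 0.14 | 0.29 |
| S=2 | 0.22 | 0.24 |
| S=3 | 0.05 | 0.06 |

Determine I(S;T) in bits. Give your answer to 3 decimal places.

Marginals: p(S) = (0.4300, 0.4600, 0.1100), p(T) = (0.4100, 0.5900).
I(S;T) = Σ p(x,y)·log₂[p(x,y)/(p(x)p(y))].
  (1,a): 0.14·log₂(0.7941) = -0.0466
  (1,b): 0.29·log₂(1.1431) = 0.0559
  (2,a): 0.22·log₂(1.1665) = 0.0489
  (2,b): 0.24·log₂(0.8843) = -0.0426
  (3,a): 0.05·log₂(1.1086) = 0.0074
  (3,b): 0.06·log₂(0.9245) = -0.0068
Sum = 0.016 bits.

0.016 bits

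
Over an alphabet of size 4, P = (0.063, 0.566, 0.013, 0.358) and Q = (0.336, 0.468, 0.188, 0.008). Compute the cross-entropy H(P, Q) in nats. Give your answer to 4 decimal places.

2.2487 nats

H(P,Q) = −Σ p·ln q.
  −0.063·ln(0.336) = 0.06871
  −0.566·ln(0.468) = 0.42976
  −0.013·ln(0.188) = 0.02173
  −0.358·ln(0.008) = 1.72854
H(P,Q) = 2.2487 nats.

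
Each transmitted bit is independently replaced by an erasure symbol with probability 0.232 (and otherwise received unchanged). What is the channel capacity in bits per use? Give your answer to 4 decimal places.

0.7680 bits

Binary erasure channel: capacity C = 1 − ε.
C = 1 − 0.232 = 0.7680 bits per channel use.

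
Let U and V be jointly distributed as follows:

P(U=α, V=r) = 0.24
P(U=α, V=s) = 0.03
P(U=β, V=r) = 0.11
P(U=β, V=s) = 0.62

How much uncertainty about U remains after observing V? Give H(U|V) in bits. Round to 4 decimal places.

0.4897 bits

Marginals: p(U) = (0.2700, 0.7300), p(V) = (0.3500, 0.6500).
H(U|V) = Σ p(V) · H(U|V=·).
  V=r: p=0.3500, H(U|V=r) = 0.8981
  V=s: p=0.6500, H(U|V=s) = 0.2698
Weighted sum = 0.4897 bits.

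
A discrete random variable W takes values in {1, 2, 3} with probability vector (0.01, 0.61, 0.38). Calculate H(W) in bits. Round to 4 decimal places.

H(W) = −Σ p·log₂ p.
  −(0.01)·log₂(0.01) = 0.06644
  −(0.61)·log₂(0.61) = 0.43500
  −(0.38)·log₂(0.38) = 0.53045
Sum: 0.06644 + 0.43500 + 0.53045 = 1.0319 bits.

1.0319 bits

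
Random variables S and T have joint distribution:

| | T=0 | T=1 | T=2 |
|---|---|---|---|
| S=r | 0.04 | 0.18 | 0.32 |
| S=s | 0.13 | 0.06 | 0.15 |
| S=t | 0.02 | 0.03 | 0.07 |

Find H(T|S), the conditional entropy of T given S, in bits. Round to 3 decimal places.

1.351 bits

Chain rule: H(T|S) = H(S,T) − H(S).
Marginals: p(S) = (0.5400, 0.3400, 0.1200), p(T) = (0.1900, 0.2700, 0.5400).
H(S,T) = 2.7270 bits; H(S) = 1.3763 bits.
H(T|S) = 2.7270 − 1.3763 = 1.351 bits.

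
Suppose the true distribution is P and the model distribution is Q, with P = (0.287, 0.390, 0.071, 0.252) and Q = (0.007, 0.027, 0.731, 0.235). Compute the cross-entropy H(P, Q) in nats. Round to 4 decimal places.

3.2199 nats

H(P,Q) = −Σ p·ln q.
  −0.287·ln(0.007) = 1.42405
  −0.390·ln(0.027) = 1.40865
  −0.071·ln(0.731) = 0.02225
  −0.252·ln(0.235) = 0.36494
H(P,Q) = 3.2199 nats.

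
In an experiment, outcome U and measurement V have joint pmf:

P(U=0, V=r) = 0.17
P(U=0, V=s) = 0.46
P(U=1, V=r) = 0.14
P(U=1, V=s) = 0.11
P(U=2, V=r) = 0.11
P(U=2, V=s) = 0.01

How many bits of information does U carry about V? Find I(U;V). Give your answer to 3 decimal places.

0.154 bits

Marginals: p(U) = (0.6300, 0.2500, 0.1200), p(V) = (0.4200, 0.5800).
I(U;V) = Σ p(x,y)·log₂[p(x,y)/(p(x)p(y))].
  (0,r): 0.17·log₂(0.6425) = -0.1085
  (0,s): 0.46·log₂(1.2589) = 0.1528
  (1,r): 0.14·log₂(1.3333) = 0.0581
  (1,s): 0.11·log₂(0.7586) = -0.0438
  (2,r): 0.11·log₂(2.1825) = 0.1239
  (2,s): 0.01·log₂(0.1437) = -0.0280
Sum = 0.154 bits.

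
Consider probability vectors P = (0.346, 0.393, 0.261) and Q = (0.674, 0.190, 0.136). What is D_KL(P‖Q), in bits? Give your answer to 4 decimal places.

0.3247 bits

D(P‖Q) = Σ p·log₂(p/q).
  0.346·log₂(0.346/0.674) = -0.33284
  0.393·log₂(0.393/0.190) = 0.41207
  0.261·log₂(0.261/0.136) = 0.24546
D(P‖Q) = 0.3247 bits.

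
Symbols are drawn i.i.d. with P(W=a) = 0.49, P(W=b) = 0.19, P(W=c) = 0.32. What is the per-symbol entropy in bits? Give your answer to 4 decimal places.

H(W) = −Σ p·log₂ p.
  −(0.49)·log₂(0.49) = 0.50428
  −(0.19)·log₂(0.19) = 0.45523
  −(0.32)·log₂(0.32) = 0.52603
Sum: 0.50428 + 0.45523 + 0.52603 = 1.4855 bits.

1.4855 bits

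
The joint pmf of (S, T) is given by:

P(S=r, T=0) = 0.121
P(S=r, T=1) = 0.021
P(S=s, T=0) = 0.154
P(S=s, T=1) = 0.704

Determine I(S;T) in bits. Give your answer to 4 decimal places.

Marginals: p(S) = (0.1420, 0.8580), p(T) = (0.2750, 0.7250).
I(S;T) = H(S) + H(T) − H(S,T).
H(S) = 0.5895, H(T) = 0.8485, H(S,T) = 1.2578.
I(S;T) = 0.5895 + 0.8485 − 1.2578 = 0.1802 bits.

0.1802 bits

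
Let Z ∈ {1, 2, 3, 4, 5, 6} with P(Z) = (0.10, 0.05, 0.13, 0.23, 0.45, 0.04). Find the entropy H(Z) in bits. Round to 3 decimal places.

2.123 bits

H(Z) = −Σ p·log₂ p.
  −(0.10)·log₂(0.10) = 0.3322
  −(0.05)·log₂(0.05) = 0.2161
  −(0.13)·log₂(0.13) = 0.3826
  −(0.23)·log₂(0.23) = 0.4877
  −(0.45)·log₂(0.45) = 0.5184
  −(0.04)·log₂(0.04) = 0.1858
Sum: 0.3322 + 0.2161 + 0.3826 + 0.4877 + 0.5184 + 0.1858 = 2.123 bits.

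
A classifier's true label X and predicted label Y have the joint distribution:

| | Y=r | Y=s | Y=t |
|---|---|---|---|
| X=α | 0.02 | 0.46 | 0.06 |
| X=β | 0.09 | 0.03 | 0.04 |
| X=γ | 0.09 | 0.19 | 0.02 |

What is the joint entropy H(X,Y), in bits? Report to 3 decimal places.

H(X,Y) = −Σ p(x,y)·log₂ p(x,y) over all 9 cells.
  cell (α,r): −0.02·log₂0.02 = 0.1129
  cell (α,s): −0.46·log₂0.46 = 0.5153
  cell (α,t): −0.06·log₂0.06 = 0.2435
  cell (β,r): −0.09·log₂0.09 = 0.3127
  cell (β,s): −0.03·log₂0.03 = 0.1518
  cell (β,t): −0.04·log₂0.04 = 0.1858
  cell (γ,r): −0.09·log₂0.09 = 0.3127
  cell (γ,s): −0.19·log₂0.19 = 0.4552
  cell (γ,t): −0.02·log₂0.02 = 0.1129
Sum = 2.403 bits.

2.403 bits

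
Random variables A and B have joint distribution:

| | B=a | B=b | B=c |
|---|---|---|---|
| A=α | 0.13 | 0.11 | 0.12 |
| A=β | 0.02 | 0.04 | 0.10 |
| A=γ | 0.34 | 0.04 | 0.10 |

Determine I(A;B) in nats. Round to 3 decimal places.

Marginals: p(A) = (0.3600, 0.1600, 0.4800), p(B) = (0.4900, 0.1900, 0.3200).
I(A;B) = Σ p(x,y)·ln[p(x,y)/(p(x)p(y))].
  (α,a): 0.13·ln(0.7370) = -0.0397
  (α,b): 0.11·ln(1.6082) = 0.0523
  (α,c): 0.12·ln(1.0417) = 0.0049
  (β,a): 0.02·ln(0.2551) = -0.0273
  (β,b): 0.04·ln(1.3158) = 0.0110
  (β,c): 0.10·ln(1.9531) = 0.0669
  (γ,a): 0.34·ln(1.4456) = 0.1253
  (γ,b): 0.04·ln(0.4386) = -0.0330
  (γ,c): 0.10·ln(0.6510) = -0.0429
Sum = 0.117 nats.

0.117 nats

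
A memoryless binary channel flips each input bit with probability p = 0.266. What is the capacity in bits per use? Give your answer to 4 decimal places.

Binary symmetric channel: C = 1 − h₂(ε) where h₂ is the binary entropy function.
h₂(0.266) = −0.266·log₂0.266 − 0.734·log₂0.734 = 0.8357.
C = 1 − 0.8357 = 0.1643 bits per channel use.

0.1643 bits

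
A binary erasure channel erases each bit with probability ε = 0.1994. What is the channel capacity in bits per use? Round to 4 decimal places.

Binary erasure channel: capacity C = 1 − ε.
C = 1 − 0.1994 = 0.8006 bits per channel use.

0.8006 bits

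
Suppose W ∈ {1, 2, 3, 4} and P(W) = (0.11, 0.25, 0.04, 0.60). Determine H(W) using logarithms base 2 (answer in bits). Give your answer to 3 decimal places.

H(W) = −Σ p·log₂ p.
  −(0.11)·log₂(0.11) = 0.3503
  −(0.25)·log₂(0.25) = 0.5000
  −(0.04)·log₂(0.04) = 0.1858
  −(0.60)·log₂(0.60) = 0.4422
Sum: 0.3503 + 0.5000 + 0.1858 + 0.4422 = 1.478 bits.

1.478 bits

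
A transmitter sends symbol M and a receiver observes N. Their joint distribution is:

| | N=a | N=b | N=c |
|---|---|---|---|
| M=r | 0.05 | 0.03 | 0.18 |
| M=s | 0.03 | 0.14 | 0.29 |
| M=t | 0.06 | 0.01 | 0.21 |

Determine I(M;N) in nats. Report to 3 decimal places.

0.064 nats

Marginals: p(M) = (0.2600, 0.4600, 0.2800), p(N) = (0.1400, 0.1800, 0.6800).
I(M;N) = H(M) + H(N) − H(M,N).
H(M) = 1.0639, H(N) = 0.8462, H(M,N) = 1.8457.
I(M;N) = 1.0639 + 0.8462 − 1.8457 = 0.064 nats.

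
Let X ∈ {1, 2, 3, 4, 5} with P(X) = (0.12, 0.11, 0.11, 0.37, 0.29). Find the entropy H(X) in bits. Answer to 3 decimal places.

2.116 bits

H(X) = −Σ p·log₂ p.
  −(0.12)·log₂(0.12) = 0.3671
  −(0.11)·log₂(0.11) = 0.3503
  −(0.11)·log₂(0.11) = 0.3503
  −(0.37)·log₂(0.37) = 0.5307
  −(0.29)·log₂(0.29) = 0.5179
Sum: 0.3671 + 0.3503 + 0.3503 + 0.5307 + 0.5179 = 2.116 bits.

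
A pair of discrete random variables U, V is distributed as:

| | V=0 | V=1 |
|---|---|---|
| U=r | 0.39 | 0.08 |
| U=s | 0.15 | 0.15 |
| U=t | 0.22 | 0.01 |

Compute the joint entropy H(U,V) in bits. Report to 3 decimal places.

2.189 bits

H(U,V) = −Σ p(x,y)·log₂ p(x,y) over all 6 cells.
  cell (r,0): −0.39·log₂0.39 = 0.5298
  cell (r,1): −0.08·log₂0.08 = 0.2915
  cell (s,0): −0.15·log₂0.15 = 0.4105
  cell (s,1): −0.15·log₂0.15 = 0.4105
  cell (t,0): −0.22·log₂0.22 = 0.4806
  cell (t,1): −0.01·log₂0.01 = 0.0664
Sum = 2.189 bits.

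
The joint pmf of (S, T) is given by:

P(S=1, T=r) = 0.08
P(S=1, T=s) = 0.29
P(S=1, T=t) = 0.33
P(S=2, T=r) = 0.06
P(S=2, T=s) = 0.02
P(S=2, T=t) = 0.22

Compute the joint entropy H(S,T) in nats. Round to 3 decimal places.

1.507 nats

H(S,T) = −Σ p(x,y)·ln p(x,y) over all 6 cells.
  cell (1,r): −0.08·ln0.08 = 0.2021
  cell (1,s): −0.29·ln0.29 = 0.3590
  cell (1,t): −0.33·ln0.33 = 0.3659
  cell (2,r): −0.06·ln0.06 = 0.1688
  cell (2,s): −0.02·ln0.02 = 0.0782
  cell (2,t): −0.22·ln0.22 = 0.3331
Sum = 1.507 nats.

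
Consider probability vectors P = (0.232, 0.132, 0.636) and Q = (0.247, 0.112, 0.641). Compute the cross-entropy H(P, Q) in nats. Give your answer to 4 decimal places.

H(P,Q) = −Σ p·ln q.
  −0.232·ln(0.247) = 0.32442
  −0.132·ln(0.112) = 0.28898
  −0.636·ln(0.641) = 0.28285
H(P,Q) = 0.8962 nats.

0.8962 nats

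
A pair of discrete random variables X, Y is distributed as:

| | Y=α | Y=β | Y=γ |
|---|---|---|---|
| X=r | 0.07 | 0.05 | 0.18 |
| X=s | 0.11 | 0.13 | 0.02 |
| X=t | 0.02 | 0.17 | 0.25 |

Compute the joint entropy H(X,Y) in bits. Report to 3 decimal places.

H(X,Y) = −Σ p(x,y)·log₂ p(x,y) over all 9 cells.
  cell (r,α): −0.07·log₂0.07 = 0.2686
  cell (r,β): −0.05·log₂0.05 = 0.2161
  cell (r,γ): −0.18·log₂0.18 = 0.4453
  cell (s,α): −0.11·log₂0.11 = 0.3503
  cell (s,β): −0.13·log₂0.13 = 0.3826
  cell (s,γ): −0.02·log₂0.02 = 0.1129
  cell (t,α): −0.02·log₂0.02 = 0.1129
  cell (t,β): −0.17·log₂0.17 = 0.4346
  cell (t,γ): −0.25·log₂0.25 = 0.5000
Sum = 2.823 bits.

2.823 bits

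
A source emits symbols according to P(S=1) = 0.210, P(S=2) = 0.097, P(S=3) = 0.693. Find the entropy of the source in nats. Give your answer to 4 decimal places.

0.8082 nats

H(S) = −Σ p·ln p.
  −(0.210)·ln(0.210) = 0.32774
  −(0.097)·ln(0.097) = 0.22631
  −(0.693)·ln(0.693) = 0.25414
Sum: 0.32774 + 0.22631 + 0.25414 = 0.8082 nats.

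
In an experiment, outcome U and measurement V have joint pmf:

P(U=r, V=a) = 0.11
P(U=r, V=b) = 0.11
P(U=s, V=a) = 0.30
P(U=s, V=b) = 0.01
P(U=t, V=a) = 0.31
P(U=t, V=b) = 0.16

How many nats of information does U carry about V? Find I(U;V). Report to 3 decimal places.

Marginals: p(U) = (0.2200, 0.3100, 0.4700), p(V) = (0.7200, 0.2800).
I(U;V) = H(U) + H(V) − H(U,V).
H(U) = 1.0510, H(V) = 0.5930, H(U,V) = 1.5491.
I(U;V) = 1.0510 + 0.5930 − 1.5491 = 0.095 nats.

0.095 nats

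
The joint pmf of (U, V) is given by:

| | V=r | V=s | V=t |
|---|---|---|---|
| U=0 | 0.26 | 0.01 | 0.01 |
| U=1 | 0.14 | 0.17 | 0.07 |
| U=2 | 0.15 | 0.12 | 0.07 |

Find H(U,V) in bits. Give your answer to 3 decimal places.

H(U,V) = −Σ p(x,y)·log₂ p(x,y) over all 9 cells.
  cell (0,r): −0.26·log₂0.26 = 0.5053
  cell (0,s): −0.01·log₂0.01 = 0.0664
  cell (0,t): −0.01·log₂0.01 = 0.0664
  cell (1,r): −0.14·log₂0.14 = 0.3971
  cell (1,s): −0.17·log₂0.17 = 0.4346
  cell (1,t): −0.07·log₂0.07 = 0.2686
  cell (2,r): −0.15·log₂0.15 = 0.4105
  cell (2,s): −0.12·log₂0.12 = 0.3671
  cell (2,t): −0.07·log₂0.07 = 0.2686
Sum = 2.785 bits.

2.785 bits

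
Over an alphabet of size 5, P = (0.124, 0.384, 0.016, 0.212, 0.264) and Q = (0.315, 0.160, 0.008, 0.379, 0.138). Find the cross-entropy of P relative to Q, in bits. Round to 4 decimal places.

2.3844 bits

H(P,Q) = −Σ p·log₂ q.
  −0.124·log₂(0.315) = 0.20666
  −0.384·log₂(0.160) = 1.01524
  −0.016·log₂(0.008) = 0.11145
  −0.212·log₂(0.379) = 0.29674
  −0.264·log₂(0.138) = 0.75432
H(P,Q) = 2.3844 bits.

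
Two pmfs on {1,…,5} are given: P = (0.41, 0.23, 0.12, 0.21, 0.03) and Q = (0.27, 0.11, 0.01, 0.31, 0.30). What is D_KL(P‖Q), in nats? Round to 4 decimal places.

D(P‖Q) = Σ p·ln(p/q).
  0.41·ln(0.41/0.27) = 0.17127
  0.23·ln(0.23/0.11) = 0.16965
  0.12·ln(0.12/0.01) = 0.29819
  0.21·ln(0.21/0.31) = -0.08179
  0.03·ln(0.03/0.30) = -0.06908
D(P‖Q) = 0.4882 nats.

0.4882 nats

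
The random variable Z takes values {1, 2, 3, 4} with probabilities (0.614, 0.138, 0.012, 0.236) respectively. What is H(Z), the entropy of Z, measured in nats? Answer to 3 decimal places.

0.967 nats

H(Z) = −Σ p·ln p.
  −(0.614)·ln(0.614) = 0.2995
  −(0.138)·ln(0.138) = 0.2733
  −(0.012)·ln(0.012) = 0.0531
  −(0.236)·ln(0.236) = 0.3408
Sum: 0.2995 + 0.2733 + 0.0531 + 0.3408 = 0.967 nats.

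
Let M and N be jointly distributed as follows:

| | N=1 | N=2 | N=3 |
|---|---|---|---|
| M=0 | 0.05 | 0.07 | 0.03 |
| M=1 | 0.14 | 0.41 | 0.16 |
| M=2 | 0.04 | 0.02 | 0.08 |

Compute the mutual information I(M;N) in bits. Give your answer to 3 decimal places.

0.082 bits

Marginals: p(M) = (0.1500, 0.7100, 0.1400), p(N) = (0.2300, 0.5000, 0.2700).
I(M;N) = H(M) + H(N) − H(M,N).
H(M) = 1.1585, H(N) = 1.4977, H(M,N) = 2.5741.
I(M;N) = 1.1585 + 1.4977 − 2.5741 = 0.082 bits.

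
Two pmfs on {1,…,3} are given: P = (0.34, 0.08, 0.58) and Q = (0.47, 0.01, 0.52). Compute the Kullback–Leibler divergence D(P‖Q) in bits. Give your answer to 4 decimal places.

D(P‖Q) = Σ p·log₂(p/q).
  0.34·log₂(0.34/0.47) = -0.15882
  0.08·log₂(0.08/0.01) = 0.24000
  0.58·log₂(0.58/0.52) = 0.09137
D(P‖Q) = 0.1726 bits.

0.1726 bits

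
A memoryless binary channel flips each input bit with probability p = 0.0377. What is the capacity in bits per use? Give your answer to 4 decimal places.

Binary symmetric channel: C = 1 − h₂(ε) where h₂ is the binary entropy function.
h₂(0.0377) = −0.0377·log₂0.0377 − 0.9623·log₂0.9623 = 0.2316.
C = 1 − 0.2316 = 0.7684 bits per channel use.

0.7684 bits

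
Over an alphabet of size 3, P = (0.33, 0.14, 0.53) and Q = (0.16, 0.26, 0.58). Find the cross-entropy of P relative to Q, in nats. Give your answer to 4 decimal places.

1.0820 nats

H(P,Q) = −Σ p·ln q.
  −0.33·ln(0.16) = 0.60475
  −0.14·ln(0.26) = 0.18859
  −0.53·ln(0.58) = 0.28871
H(P,Q) = 1.0820 nats.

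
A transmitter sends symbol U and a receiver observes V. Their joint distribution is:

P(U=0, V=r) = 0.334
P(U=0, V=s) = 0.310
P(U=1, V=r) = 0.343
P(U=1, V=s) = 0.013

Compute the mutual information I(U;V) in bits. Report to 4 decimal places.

0.1838 bits

Marginals: p(U) = (0.6440, 0.3560), p(V) = (0.6770, 0.3230).
I(U;V) = Σ p(x,y)·log₂[p(x,y)/(p(x)p(y))].
  (0,r): 0.334·log₂(0.7661) = -0.12840
  (0,s): 0.310·log₂(1.4903) = 0.17844
  (1,r): 0.343·log₂(1.4232) = 0.17462
  (1,s): 0.013·log₂(0.1131) = -0.04088
Sum = 0.1838 bits.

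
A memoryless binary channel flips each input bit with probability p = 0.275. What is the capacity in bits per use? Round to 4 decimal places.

0.1515 bits

Binary symmetric channel: C = 1 − h₂(ε) where h₂ is the binary entropy function.
h₂(0.275) = −0.275·log₂0.275 − 0.725·log₂0.725 = 0.8485.
C = 1 − 0.8485 = 0.1515 bits per channel use.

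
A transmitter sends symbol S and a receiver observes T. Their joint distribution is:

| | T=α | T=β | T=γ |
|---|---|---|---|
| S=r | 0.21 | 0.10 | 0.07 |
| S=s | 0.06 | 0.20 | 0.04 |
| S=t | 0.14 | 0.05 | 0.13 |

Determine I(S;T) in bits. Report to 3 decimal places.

0.166 bits

Marginals: p(S) = (0.3800, 0.3000, 0.3200), p(T) = (0.4100, 0.3500, 0.2400).
I(S;T) = Σ p(x,y)·log₂[p(x,y)/(p(x)p(y))].
  (r,α): 0.21·log₂(1.3479) = 0.0904
  (r,β): 0.10·log₂(0.7519) = -0.0411
  (r,γ): 0.07·log₂(0.7675) = -0.0267
  (s,α): 0.06·log₂(0.4878) = -0.0621
  (s,β): 0.20·log₂(1.9048) = 0.1859
  (s,γ): 0.04·log₂(0.5556) = -0.0339
  (t,α): 0.14·log₂(1.0671) = 0.0131
  (t,β): 0.05·log₂(0.4464) = -0.0582
  (t,γ): 0.13·log₂(1.6927) = 0.0987
Sum = 0.166 bits.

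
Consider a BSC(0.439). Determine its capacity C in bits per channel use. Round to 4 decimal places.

Binary symmetric channel: C = 1 − h₂(ε) where h₂ is the binary entropy function.
h₂(0.439) = −0.439·log₂0.439 − 0.561·log₂0.561 = 0.9892.
C = 1 − 0.9892 = 0.0108 bits per channel use.

0.0108 bits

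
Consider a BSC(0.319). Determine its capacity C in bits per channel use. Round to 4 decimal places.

Binary symmetric channel: C = 1 − h₂(ε) where h₂ is the binary entropy function.
h₂(0.319) = −0.319·log₂0.319 − 0.681·log₂0.681 = 0.9033.
C = 1 − 0.9033 = 0.0967 bits per channel use.

0.0967 bits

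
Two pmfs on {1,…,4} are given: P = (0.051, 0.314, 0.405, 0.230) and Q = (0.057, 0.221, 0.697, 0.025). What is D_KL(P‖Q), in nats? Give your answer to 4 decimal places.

0.3952 nats

D(P‖Q) = Σ p·ln(p/q).
  0.051·ln(0.051/0.057) = -0.00567
  0.314·ln(0.314/0.221) = 0.11029
  0.405·ln(0.405/0.697) = -0.21987
  0.230·ln(0.230/0.025) = 0.51042
D(P‖Q) = 0.3952 nats.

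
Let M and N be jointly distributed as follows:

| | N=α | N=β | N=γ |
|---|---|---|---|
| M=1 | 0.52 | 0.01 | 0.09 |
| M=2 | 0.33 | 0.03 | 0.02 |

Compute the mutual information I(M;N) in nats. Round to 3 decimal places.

0.022 nats

Marginals: p(M) = (0.6200, 0.3800), p(N) = (0.8500, 0.0400, 0.1100).
I(M;N) = Σ p(x,y)·ln[p(x,y)/(p(x)p(y))].
  (1,α): 0.52·ln(0.9867) = -0.0070
  (1,β): 0.01·ln(0.4032) = -0.0091
  (1,γ): 0.09·ln(1.3196) = 0.0250
  (2,α): 0.33·ln(1.0217) = 0.0071
  (2,β): 0.03·ln(1.9737) = 0.0204
  (2,γ): 0.02·ln(0.4785) = -0.0147
Sum = 0.022 nats.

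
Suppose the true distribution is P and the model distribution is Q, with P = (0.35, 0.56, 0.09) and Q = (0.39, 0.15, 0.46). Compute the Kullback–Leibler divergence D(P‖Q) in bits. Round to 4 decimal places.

0.7978 bits

D(P‖Q) = Σ p·log₂(p/q).
  0.35·log₂(0.35/0.39) = -0.05464
  0.56·log₂(0.56/0.15) = 1.06426
  0.09·log₂(0.09/0.46) = -0.21183
D(P‖Q) = 0.7978 bits.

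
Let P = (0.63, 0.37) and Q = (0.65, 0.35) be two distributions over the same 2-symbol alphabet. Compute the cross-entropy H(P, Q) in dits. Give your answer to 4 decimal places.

0.2866 dits

H(P,Q) = −Σ p·log₁₀ q.
  −0.63·log₁₀(0.65) = 0.11786
  −0.37·log₁₀(0.35) = 0.16869
H(P,Q) = 0.2866 dits.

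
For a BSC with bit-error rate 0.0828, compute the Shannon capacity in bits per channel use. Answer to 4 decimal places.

0.5880 bits

Binary symmetric channel: C = 1 − h₂(ε) where h₂ is the binary entropy function.
h₂(0.0828) = −0.0828·log₂0.0828 − 0.9172·log₂0.9172 = 0.4120.
C = 1 − 0.4120 = 0.5880 bits per channel use.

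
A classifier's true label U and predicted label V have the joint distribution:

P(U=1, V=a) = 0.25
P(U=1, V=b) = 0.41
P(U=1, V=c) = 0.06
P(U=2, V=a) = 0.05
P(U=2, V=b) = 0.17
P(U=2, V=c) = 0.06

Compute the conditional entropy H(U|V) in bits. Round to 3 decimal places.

Marginals: p(U) = (0.7200, 0.2800), p(V) = (0.3000, 0.5800, 0.1200).
H(U|V) = Σ p(V) · H(U|V=·).
  V=a: p=0.3000, H(U|V=a) = 0.6500
  V=b: p=0.5800, H(U|V=b) = 0.8727
  V=c: p=0.1200, H(U|V=c) = 1.0000
Weighted sum = 0.821 bits.

0.821 bits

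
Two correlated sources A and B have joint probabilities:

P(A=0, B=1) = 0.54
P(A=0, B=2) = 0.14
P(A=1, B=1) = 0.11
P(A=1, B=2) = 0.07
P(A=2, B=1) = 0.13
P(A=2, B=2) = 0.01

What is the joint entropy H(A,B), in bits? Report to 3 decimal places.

H(A,B) = −Σ p(x,y)·log₂ p(x,y) over all 6 cells.
  cell (0,1): −0.54·log₂0.54 = 0.4800
  cell (0,2): −0.14·log₂0.14 = 0.3971
  cell (1,1): −0.11·log₂0.11 = 0.3503
  cell (1,2): −0.07·log₂0.07 = 0.2686
  cell (2,1): −0.13·log₂0.13 = 0.3826
  cell (2,2): −0.01·log₂0.01 = 0.0664
Sum = 1.945 bits.

1.945 bits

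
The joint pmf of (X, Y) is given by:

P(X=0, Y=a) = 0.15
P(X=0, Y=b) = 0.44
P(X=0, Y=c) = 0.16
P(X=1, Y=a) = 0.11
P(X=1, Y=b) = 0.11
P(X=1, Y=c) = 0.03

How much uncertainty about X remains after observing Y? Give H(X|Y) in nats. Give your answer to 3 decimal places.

Chain rule: H(X|Y) = H(X,Y) − H(Y).
Marginals: p(X) = (0.7500, 0.2500), p(Y) = (0.2600, 0.5500, 0.1900).
H(X,Y) = 1.5298 nats; H(Y) = 0.9946 nats.
H(X|Y) = 1.5298 − 0.9946 = 0.535 nats.

0.535 nats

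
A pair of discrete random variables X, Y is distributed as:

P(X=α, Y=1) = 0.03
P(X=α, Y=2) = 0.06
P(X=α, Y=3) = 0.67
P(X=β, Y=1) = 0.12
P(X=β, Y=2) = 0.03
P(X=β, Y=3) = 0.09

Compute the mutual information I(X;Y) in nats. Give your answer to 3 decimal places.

0.142 nats

Marginals: p(X) = (0.7600, 0.2400), p(Y) = (0.1500, 0.0900, 0.7600).
I(X;Y) = Σ p(x,y)·ln[p(x,y)/(p(x)p(y))].
  (α,1): 0.03·ln(0.2632) = -0.0401
  (α,2): 0.06·ln(0.8772) = -0.0079
  (α,3): 0.67·ln(1.1600) = 0.0994
  (β,1): 0.12·ln(3.3333) = 0.1445
  (β,2): 0.03·ln(1.3889) = 0.0099
  (β,3): 0.09·ln(0.4934) = -0.0636
Sum = 0.142 nats.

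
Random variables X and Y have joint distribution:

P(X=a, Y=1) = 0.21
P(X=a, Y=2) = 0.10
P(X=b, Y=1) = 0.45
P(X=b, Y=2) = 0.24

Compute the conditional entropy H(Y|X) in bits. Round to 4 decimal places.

0.9244 bits

Chain rule: H(Y|X) = H(X,Y) − H(X).
Marginals: p(X) = (0.3100, 0.6900), p(Y) = (0.6600, 0.3400).
H(X,Y) = 1.8176 bits; H(X) = 0.8932 bits.
H(Y|X) = 1.8176 − 0.8932 = 0.9244 bits.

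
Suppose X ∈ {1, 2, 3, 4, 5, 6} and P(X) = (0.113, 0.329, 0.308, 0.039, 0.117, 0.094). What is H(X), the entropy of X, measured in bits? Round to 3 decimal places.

H(X) = −Σ p·log₂ p.
  −(0.113)·log₂(0.113) = 0.3555
  −(0.329)·log₂(0.329) = 0.5277
  −(0.308)·log₂(0.308) = 0.5233
  −(0.039)·log₂(0.039) = 0.1825
  −(0.117)·log₂(0.117) = 0.3622
  −(0.094)·log₂(0.094) = 0.3207
Sum: 0.3555 + 0.5277 + 0.5233 + 0.1825 + 0.3622 + 0.3207 = 2.272 bits.

2.272 bits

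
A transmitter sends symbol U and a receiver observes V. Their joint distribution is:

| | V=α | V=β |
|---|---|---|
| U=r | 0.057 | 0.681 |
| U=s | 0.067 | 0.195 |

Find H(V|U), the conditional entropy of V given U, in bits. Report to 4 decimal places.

0.5045 bits

Chain rule: H(V|U) = H(U,V) − H(U).
Marginals: p(U) = (0.7380, 0.2620), p(V) = (0.1240, 0.8760).
H(U,V) = 1.3342 bits; H(U) = 0.8297 bits.
H(V|U) = 1.3342 − 0.8297 = 0.5045 bits.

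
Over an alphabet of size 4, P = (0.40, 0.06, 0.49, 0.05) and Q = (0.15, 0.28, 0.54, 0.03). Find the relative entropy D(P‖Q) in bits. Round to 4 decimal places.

0.4008 bits

D(P‖Q) = Σ p·log₂(p/q).
  0.40·log₂(0.40/0.15) = 0.56601
  0.06·log₂(0.06/0.28) = -0.13334
  0.49·log₂(0.49/0.54) = -0.06869
  0.05·log₂(0.05/0.03) = 0.03685
D(P‖Q) = 0.4008 bits.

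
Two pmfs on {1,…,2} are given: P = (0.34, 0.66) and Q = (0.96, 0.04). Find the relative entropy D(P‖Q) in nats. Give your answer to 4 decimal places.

D(P‖Q) = Σ p·ln(p/q).
  0.34·ln(0.34/0.96) = -0.35292
  0.66·ln(0.66/0.04) = 1.85022
D(P‖Q) = 1.4973 nats.

1.4973 nats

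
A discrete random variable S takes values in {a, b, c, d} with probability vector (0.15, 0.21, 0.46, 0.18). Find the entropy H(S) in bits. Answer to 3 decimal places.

1.844 bits

H(S) = −Σ p·log₂ p.
  −(0.15)·log₂(0.15) = 0.4105
  −(0.21)·log₂(0.21) = 0.4728
  −(0.46)·log₂(0.46) = 0.5153
  −(0.18)·log₂(0.18) = 0.4453
Sum: 0.4105 + 0.4728 + 0.5153 + 0.4453 = 1.844 bits.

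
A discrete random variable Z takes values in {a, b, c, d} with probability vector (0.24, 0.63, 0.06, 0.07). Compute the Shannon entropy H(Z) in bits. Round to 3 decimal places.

H(Z) = −Σ p·log₂ p.
  −(0.24)·log₂(0.24) = 0.4941
  −(0.63)·log₂(0.63) = 0.4199
  −(0.06)·log₂(0.06) = 0.2435
  −(0.07)·log₂(0.07) = 0.2686
Sum: 0.4941 + 0.4199 + 0.2435 + 0.2686 = 1.426 bits.

1.426 bits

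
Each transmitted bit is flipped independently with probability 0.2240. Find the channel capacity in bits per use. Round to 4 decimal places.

0.2326 bits

Binary symmetric channel: C = 1 − h₂(ε) where h₂ is the binary entropy function.
h₂(0.2240) = −0.2240·log₂0.2240 − 0.7760·log₂0.7760 = 0.7674.
C = 1 − 0.7674 = 0.2326 bits per channel use.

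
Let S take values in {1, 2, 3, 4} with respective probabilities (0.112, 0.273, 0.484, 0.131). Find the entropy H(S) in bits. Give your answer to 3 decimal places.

H(S) = −Σ p·log₂ p.
  −(0.112)·log₂(0.112) = 0.3537
  −(0.273)·log₂(0.273) = 0.5113
  −(0.484)·log₂(0.484) = 0.5067
  −(0.131)·log₂(0.131) = 0.3841
Sum: 0.3537 + 0.5113 + 0.5067 + 0.3841 = 1.756 bits.

1.756 bits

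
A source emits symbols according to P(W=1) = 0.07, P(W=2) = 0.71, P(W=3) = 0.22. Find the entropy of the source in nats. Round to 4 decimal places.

H(W) = −Σ p·ln p.
  −(0.07)·ln(0.07) = 0.18615
  −(0.71)·ln(0.71) = 0.24317
  −(0.22)·ln(0.22) = 0.33311
Sum: 0.18615 + 0.24317 + 0.33311 = 0.7624 nats.

0.7624 nats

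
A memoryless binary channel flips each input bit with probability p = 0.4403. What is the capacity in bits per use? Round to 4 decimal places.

0.0103 bits

Binary symmetric channel: C = 1 − h₂(ε) where h₂ is the binary entropy function.
h₂(0.4403) = −0.4403·log₂0.4403 − 0.5597·log₂0.5597 = 0.9897.
C = 1 − 0.9897 = 0.0103 bits per channel use.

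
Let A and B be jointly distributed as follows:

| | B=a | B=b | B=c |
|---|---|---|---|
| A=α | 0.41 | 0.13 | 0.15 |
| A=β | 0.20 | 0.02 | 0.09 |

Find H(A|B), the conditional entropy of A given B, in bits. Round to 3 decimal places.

0.871 bits

Chain rule: H(A|B) = H(A,B) − H(B).
Marginals: p(A) = (0.6900, 0.3100), p(B) = (0.6100, 0.1500, 0.2400).
H(A,B) = 2.2105 bits; H(B) = 1.3397 bits.
H(A|B) = 2.2105 − 1.3397 = 0.871 bits.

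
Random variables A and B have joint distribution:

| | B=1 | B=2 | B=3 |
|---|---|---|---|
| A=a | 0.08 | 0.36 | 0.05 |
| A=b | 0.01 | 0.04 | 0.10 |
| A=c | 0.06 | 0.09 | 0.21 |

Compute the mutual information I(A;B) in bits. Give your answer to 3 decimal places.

Marginals: p(A) = (0.4900, 0.1500, 0.3600), p(B) = (0.1500, 0.4900, 0.3600).
I(A;B) = Σ p(x,y)·log₂[p(x,y)/(p(x)p(y))].
  (a,1): 0.08·log₂(1.0884) = 0.0098
  (a,2): 0.36·log₂(1.4994) = 0.2104
  (a,3): 0.05·log₂(0.2834) = -0.0909
  (b,1): 0.01·log₂(0.4444) = -0.0117
  (b,2): 0.04·log₂(0.5442) = -0.0351
  (b,3): 0.10·log₂(1.8519) = 0.0889
  (c,1): 0.06·log₂(1.1111) = 0.0091
  (c,2): 0.09·log₂(0.5102) = -0.0874
  (c,3): 0.21·log₂(1.6204) = 0.1462
Sum = 0.239 bits.

0.239 bits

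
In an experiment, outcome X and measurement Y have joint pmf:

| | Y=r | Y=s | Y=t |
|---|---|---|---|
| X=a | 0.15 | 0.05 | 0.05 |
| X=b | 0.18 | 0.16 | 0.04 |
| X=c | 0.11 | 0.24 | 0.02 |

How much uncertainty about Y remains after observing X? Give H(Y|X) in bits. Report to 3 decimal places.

1.293 bits

Marginals: p(X) = (0.2500, 0.3800, 0.3700), p(Y) = (0.4400, 0.4500, 0.1100).
H(Y|X) = Σ p(X) · H(Y|X=·).
  X=a: p=0.2500, H(Y|X=a) = 1.3710
  X=b: p=0.3800, H(Y|X=b) = 1.3780
  X=c: p=0.3700, H(Y|X=c) = 1.1529
Weighted sum = 1.293 bits.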